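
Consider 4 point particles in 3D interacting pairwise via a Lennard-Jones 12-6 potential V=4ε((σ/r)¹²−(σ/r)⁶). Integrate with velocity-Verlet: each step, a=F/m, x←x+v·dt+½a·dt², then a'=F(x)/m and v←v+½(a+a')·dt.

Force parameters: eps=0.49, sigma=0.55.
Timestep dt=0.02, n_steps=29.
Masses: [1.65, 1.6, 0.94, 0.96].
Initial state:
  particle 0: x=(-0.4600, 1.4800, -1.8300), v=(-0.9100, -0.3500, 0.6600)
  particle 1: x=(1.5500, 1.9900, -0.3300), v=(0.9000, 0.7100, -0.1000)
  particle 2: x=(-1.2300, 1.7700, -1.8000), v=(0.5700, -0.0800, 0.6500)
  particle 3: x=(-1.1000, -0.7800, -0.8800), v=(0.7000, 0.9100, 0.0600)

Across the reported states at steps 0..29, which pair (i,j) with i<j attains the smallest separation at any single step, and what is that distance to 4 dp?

pair (0,2), distance 0.5453

step 0: x0=(-0.4600, 1.4800, -1.8300) x1=(1.5500, 1.9900, -0.3300) x2=(-1.2300, 1.7700, -1.8000) x3=(-1.1000, -0.7800, -0.8800)
step 1: x0=(-0.4783, 1.4730, -1.8168) x1=(1.5680, 2.0042, -0.3320) x2=(-1.2184, 1.7683, -1.7870) x3=(-1.0860, -0.7618, -0.8788)
step 2: x0=(-0.4969, 1.4662, -1.8036) x1=(1.5860, 2.0184, -0.3340) x2=(-1.2063, 1.7664, -1.7740) x3=(-1.0720, -0.7436, -0.8776)
step 3: x0=(-0.5158, 1.4595, -1.7903) x1=(1.6040, 2.0326, -0.3360) x2=(-1.1936, 1.7643, -1.7611) x3=(-1.0580, -0.7254, -0.8764)
step 4: x0=(-0.5352, 1.4530, -1.7771) x1=(1.6220, 2.0468, -0.3380) x2=(-1.1803, 1.7619, -1.7482) x3=(-1.0440, -0.7072, -0.8752)
step 5: x0=(-0.5549, 1.4466, -1.7638) x1=(1.6400, 2.0610, -0.3400) x2=(-1.1661, 1.7591, -1.7353) x3=(-1.0300, -0.6890, -0.8740)
step 6: x0=(-0.5751, 1.4406, -1.7505) x1=(1.6580, 2.0752, -0.3420) x2=(-1.1512, 1.7559, -1.7224) x3=(-1.0160, -0.6708, -0.8728)
step 7: x0=(-0.5957, 1.4347, -1.7372) x1=(1.6760, 2.0894, -0.3440) x2=(-1.1356, 1.7523, -1.7096) x3=(-1.0020, -0.6526, -0.8716)
step 8: x0=(-0.6165, 1.4289, -1.7239) x1=(1.6940, 2.1036, -0.3460) x2=(-1.1196, 1.7486, -1.6968) x3=(-0.9880, -0.6344, -0.8704)
step 9: x0=(-0.6367, 1.4228, -1.7106) x1=(1.7120, 2.1178, -0.3480) x2=(-1.1047, 1.7454, -1.6840) x3=(-0.9740, -0.6162, -0.8692)
step 10: x0=(-0.6548, 1.4152, -1.6975) x1=(1.7300, 2.1320, -0.3500) x2=(-1.0935, 1.7448, -1.6709) x3=(-0.9600, -0.5980, -0.8680)
step 11: x0=(-0.6687, 1.4044, -1.6846) x1=(1.7480, 2.1462, -0.3520) x2=(-1.0897, 1.7499, -1.6574) x3=(-0.9460, -0.5798, -0.8668)
step 12: x0=(-0.6778, 1.3898, -1.6720) x1=(1.7660, 2.1604, -0.3540) x2=(-1.0942, 1.7616, -1.6434) x3=(-0.9320, -0.5616, -0.8656)
step 13: x0=(-0.6842, 1.3727, -1.6595) x1=(1.7840, 2.1746, -0.3560) x2=(-1.1036, 1.7778, -1.6290) x3=(-0.9180, -0.5434, -0.8644)
step 14: x0=(-0.6896, 1.3546, -1.6472) x1=(1.8020, 2.1888, -0.3580) x2=(-1.1147, 1.7957, -1.6145) x3=(-0.9040, -0.5252, -0.8632)
step 15: x0=(-0.6949, 1.3364, -1.6349) x1=(1.8200, 2.2030, -0.3600) x2=(-1.1259, 1.8136, -1.5999) x3=(-0.8900, -0.5069, -0.8620)
step 16: x0=(-0.7004, 1.3186, -1.6225) x1=(1.8380, 2.2172, -0.3620) x2=(-1.1367, 1.8311, -1.5855) x3=(-0.8760, -0.4887, -0.8608)
step 17: x0=(-0.7063, 1.3011, -1.6101) x1=(1.8560, 2.2314, -0.3640) x2=(-1.1469, 1.8479, -1.5710) x3=(-0.8620, -0.4705, -0.8596)
step 18: x0=(-0.7126, 1.2840, -1.5977) x1=(1.8740, 2.2456, -0.3660) x2=(-1.1565, 1.8640, -1.5566) x3=(-0.8480, -0.4523, -0.8584)
step 19: x0=(-0.7190, 1.2673, -1.5853) x1=(1.8920, 2.2598, -0.3680) x2=(-1.1657, 1.8794, -1.5423) x3=(-0.8340, -0.4341, -0.8572)
step 20: x0=(-0.7258, 1.2509, -1.5728) x1=(1.9100, 2.2740, -0.3700) x2=(-1.1744, 1.8944, -1.5280) x3=(-0.8200, -0.4159, -0.8560)
step 21: x0=(-0.7327, 1.2347, -1.5603) x1=(1.9280, 2.2882, -0.3720) x2=(-1.1829, 1.9088, -1.5137) x3=(-0.8060, -0.3977, -0.8549)
step 22: x0=(-0.7397, 1.2188, -1.5478) x1=(1.9460, 2.3024, -0.3740) x2=(-1.1910, 1.9229, -1.4995) x3=(-0.7920, -0.3794, -0.8537)
step 23: x0=(-0.7469, 1.2030, -1.5353) x1=(1.9640, 2.3166, -0.3760) x2=(-1.1990, 1.9366, -1.4853) x3=(-0.7780, -0.3612, -0.8525)
step 24: x0=(-0.7542, 1.1875, -1.5228) x1=(1.9820, 2.3308, -0.3780) x2=(-1.2067, 1.9500, -1.4711) x3=(-0.7640, -0.3430, -0.8513)
step 25: x0=(-0.7615, 1.1720, -1.5102) x1=(2.0000, 2.3450, -0.3800) x2=(-1.2144, 1.9632, -1.4569) x3=(-0.7500, -0.3248, -0.8501)
step 26: x0=(-0.7690, 1.1567, -1.4977) x1=(2.0180, 2.3592, -0.3820) x2=(-1.2219, 1.9762, -1.4427) x3=(-0.7360, -0.3065, -0.8489)
step 27: x0=(-0.7764, 1.1415, -1.4852) x1=(2.0360, 2.3734, -0.3840) x2=(-1.2293, 1.9890, -1.4286) x3=(-0.7220, -0.2883, -0.8477)
step 28: x0=(-0.7840, 1.1263, -1.4726) x1=(2.0540, 2.3876, -0.3860) x2=(-1.2366, 2.0016, -1.4144) x3=(-0.7080, -0.2700, -0.8465)
step 29: x0=(-0.7915, 1.1112, -1.4600) x1=(2.0720, 2.4018, -0.3880) x2=(-1.2439, 2.0141, -1.4003) x3=(-0.6940, -0.2518, -0.8454)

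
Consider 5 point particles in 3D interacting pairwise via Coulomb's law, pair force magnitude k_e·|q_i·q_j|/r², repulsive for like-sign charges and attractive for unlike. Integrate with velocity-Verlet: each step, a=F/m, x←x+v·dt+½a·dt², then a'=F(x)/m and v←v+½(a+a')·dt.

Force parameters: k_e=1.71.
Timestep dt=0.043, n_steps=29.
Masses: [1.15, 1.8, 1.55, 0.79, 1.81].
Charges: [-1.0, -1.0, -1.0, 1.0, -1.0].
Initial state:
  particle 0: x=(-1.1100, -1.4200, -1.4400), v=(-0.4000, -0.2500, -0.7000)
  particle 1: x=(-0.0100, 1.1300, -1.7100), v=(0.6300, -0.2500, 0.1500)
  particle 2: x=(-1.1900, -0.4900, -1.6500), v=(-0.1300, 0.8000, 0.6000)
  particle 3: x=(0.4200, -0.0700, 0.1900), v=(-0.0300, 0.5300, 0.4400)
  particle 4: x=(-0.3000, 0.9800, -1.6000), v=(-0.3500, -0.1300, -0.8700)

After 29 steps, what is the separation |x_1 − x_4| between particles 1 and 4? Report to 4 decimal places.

step 0: x0=(-1.1100, -1.4200, -1.4400) x1=(-0.0100, 1.1300, -1.7100) x2=(-1.1900, -0.4900, -1.6500) x3=(0.4200, -0.0700, 0.1900) x4=(-0.3000, 0.9800, -1.6000)
step 1: x0=(-1.1271, -1.4325, -1.4696) x1=(0.0235, 1.1227, -1.7058) x2=(-1.1959, -0.4550, -1.6243) x3=(0.4181, -0.0470, 0.2078) x4=(-0.3210, 0.9715, -1.6349)
step 2: x0=(-1.1440, -1.4482, -1.4985) x1=(0.0682, 1.1204, -1.7036) x2=(-1.2024, -0.4189, -1.5987) x3=(0.4151, -0.0237, 0.2235) x4=(-0.3522, 0.9589, -1.6674)
step 3: x0=(-1.1609, -1.4670, -1.5268) x1=(0.1214, 1.1216, -1.7018) x2=(-1.2096, -0.3819, -1.5730) x3=(0.4109, 0.0000, 0.2371) x4=(-0.3908, 0.9440, -1.6989)
step 4: x0=(-1.1778, -1.4886, -1.5548) x1=(0.1806, 1.1252, -1.6997) x2=(-1.2173, -0.3443, -1.5469) x3=(0.4057, 0.0240, 0.2485) x4=(-0.4344, 0.9278, -1.7301)
step 5: x0=(-1.1946, -1.5129, -1.5825) x1=(0.2443, 1.1303, -1.6972) x2=(-1.2257, -0.3061, -1.5205) x3=(0.3994, 0.0484, 0.2578) x4=(-0.4814, 0.9111, -1.7615)
step 6: x0=(-1.2115, -1.5395, -1.6101) x1=(0.3112, 1.1365, -1.6942) x2=(-1.2348, -0.2677, -1.4935) x3=(0.3920, 0.0730, 0.2650) x4=(-0.5307, 0.8944, -1.7929)
step 7: x0=(-1.2285, -1.5683, -1.6376) x1=(0.3807, 1.1437, -1.6907) x2=(-1.2445, -0.2291, -1.4660) x3=(0.3837, 0.0979, 0.2701) x4=(-0.5815, 0.8780, -1.8246)
step 8: x0=(-1.2455, -1.5990, -1.6650) x1=(0.4523, 1.1515, -1.6867) x2=(-1.2549, -0.1907, -1.4376) x3=(0.3743, 0.1230, 0.2732) x4=(-0.6332, 0.8621, -1.8565)
step 9: x0=(-1.2626, -1.6316, -1.6925) x1=(0.5255, 1.1599, -1.6822) x2=(-1.2660, -0.1524, -1.4084) x3=(0.3641, 0.1484, 0.2741) x4=(-0.6856, 0.8469, -1.8888)
step 10: x0=(-1.2797, -1.6658, -1.7199) x1=(0.6001, 1.1687, -1.6773) x2=(-1.2777, -0.1145, -1.3782) x3=(0.3529, 0.1740, 0.2731) x4=(-0.7383, 0.8326, -1.9214)
step 11: x0=(-1.2970, -1.7015, -1.7474) x1=(0.6758, 1.1779, -1.6719) x2=(-1.2902, -0.0770, -1.3469) x3=(0.3408, 0.1998, 0.2699) x4=(-0.7912, 0.8191, -1.9545)
step 12: x0=(-1.3143, -1.7386, -1.7749) x1=(0.7526, 1.1874, -1.6661) x2=(-1.3032, -0.0401, -1.3144) x3=(0.3278, 0.2258, 0.2648) x4=(-0.8440, 0.8065, -1.9881)
step 13: x0=(-1.3317, -1.7770, -1.8025) x1=(0.8302, 1.1972, -1.6599) x2=(-1.3169, -0.0037, -1.2806) x3=(0.3140, 0.2520, 0.2577) x4=(-0.8969, 0.7949, -2.0224)
step 14: x0=(-1.3492, -1.8166, -1.8301) x1=(0.9086, 1.2071, -1.6533) x2=(-1.3310, 0.0321, -1.2453) x3=(0.2994, 0.2784, 0.2486) x4=(-0.9496, 0.7843, -2.0574)
step 15: x0=(-1.3667, -1.8572, -1.8578) x1=(0.9876, 1.2172, -1.6463) x2=(-1.3457, 0.0674, -1.2085) x3=(0.2840, 0.3049, 0.2375) x4=(-1.0022, 0.7746, -2.0932)
step 16: x0=(-1.3843, -1.8989, -1.8855) x1=(1.0672, 1.2275, -1.6390) x2=(-1.3606, 0.1022, -1.1701) x3=(0.2678, 0.3315, 0.2245) x4=(-1.0546, 0.7657, -2.1299)
step 17: x0=(-1.4019, -1.9415, -1.9133) x1=(1.1473, 1.2379, -1.6313) x2=(-1.3759, 0.1365, -1.1301) x3=(0.2509, 0.3583, 0.2096) x4=(-1.1070, 0.7576, -2.1674)
step 18: x0=(-1.4196, -1.9850, -1.9411) x1=(1.2278, 1.2483, -1.6233) x2=(-1.3913, 0.1706, -1.0885) x3=(0.2331, 0.3851, 0.1928) x4=(-1.1592, 0.7503, -2.2057)
step 19: x0=(-1.4374, -2.0293, -1.9689) x1=(1.3086, 1.2589, -1.6150) x2=(-1.4068, 0.2044, -1.0454) x3=(0.2146, 0.4120, 0.1742) x4=(-1.2114, 0.7435, -2.2449)
step 20: x0=(-1.4551, -2.0743, -1.9968) x1=(1.3898, 1.2695, -1.6064) x2=(-1.4223, 0.2380, -1.0007) x3=(0.1954, 0.4390, 0.1538) x4=(-1.2636, 0.7374, -2.2848)
step 21: x0=(-1.4729, -2.1201, -2.0247) x1=(1.4712, 1.2801, -1.5975) x2=(-1.4377, 0.2715, -0.9546) x3=(0.1753, 0.4660, 0.1317) x4=(-1.3157, 0.7316, -2.3255)
step 22: x0=(-1.4907, -2.1665, -2.0527) x1=(1.5529, 1.2908, -1.5883) x2=(-1.4529, 0.3049, -0.9072) x3=(0.1544, 0.4930, 0.1078) x4=(-1.3679, 0.7264, -2.3669)
step 23: x0=(-1.5086, -2.2135, -2.0806) x1=(1.6348, 1.3016, -1.5789) x2=(-1.4679, 0.3384, -0.8584) x3=(0.1327, 0.5200, 0.0822) x4=(-1.4201, 0.7214, -2.4089)
step 24: x0=(-1.5264, -2.2612, -2.1086) x1=(1.7168, 1.3123, -1.5693) x2=(-1.4825, 0.3719, -0.8084) x3=(0.1101, 0.5470, 0.0551) x4=(-1.4722, 0.7168, -2.4514)
step 25: x0=(-1.5443, -2.3093, -2.1366) x1=(1.7990, 1.3231, -1.5594) x2=(-1.4968, 0.4055, -0.7572) x3=(0.0865, 0.5739, 0.0263) x4=(-1.5245, 0.7125, -2.4944)
step 26: x0=(-1.5622, -2.3580, -2.1646) x1=(1.8813, 1.3340, -1.5493) x2=(-1.5107, 0.4391, -0.7050) x3=(0.0619, 0.6007, -0.0039) x4=(-1.5767, 0.7084, -2.5379)
step 27: x0=(-1.5801, -2.4072, -2.1927) x1=(1.9637, 1.3448, -1.5391) x2=(-1.5240, 0.4729, -0.6518) x3=(0.0363, 0.6274, -0.0356) x4=(-1.6290, 0.7046, -2.5818)
step 28: x0=(-1.5980, -2.4568, -2.2207) x1=(2.0461, 1.3557, -1.5286) x2=(-1.5368, 0.5069, -0.5977) x3=(0.0094, 0.6540, -0.0687) x4=(-1.6814, 0.7009, -2.6261)
step 29: x0=(-1.6159, -2.5068, -2.2488) x1=(2.1286, 1.3666, -1.5180) x2=(-1.5490, 0.5409, -0.5427) x3=(-0.0187, 0.6804, -0.1030) x4=(-1.7338, 0.6975, -2.6706)

4.0859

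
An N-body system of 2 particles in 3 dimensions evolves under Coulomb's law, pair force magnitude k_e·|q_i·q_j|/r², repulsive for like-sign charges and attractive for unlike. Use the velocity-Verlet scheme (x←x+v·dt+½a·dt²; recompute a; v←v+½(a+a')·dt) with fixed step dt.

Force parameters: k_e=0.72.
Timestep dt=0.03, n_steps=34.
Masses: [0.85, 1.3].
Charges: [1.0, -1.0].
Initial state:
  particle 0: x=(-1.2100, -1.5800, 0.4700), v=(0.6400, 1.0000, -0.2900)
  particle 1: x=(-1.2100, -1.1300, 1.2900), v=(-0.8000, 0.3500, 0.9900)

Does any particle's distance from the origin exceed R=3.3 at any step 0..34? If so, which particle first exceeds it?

no

step 0: x0=(-1.2100, -1.5800, 0.4700) x1=(-1.2100, -1.1300, 1.2900)
step 1: x0=(-1.1908, -1.5498, 0.4617) x1=(-1.2340, -1.1196, 1.3195)
step 2: x0=(-1.1716, -1.5192, 0.4541) x1=(-1.2580, -1.1095, 1.3484)
step 3: x0=(-1.1525, -1.4883, 0.4472) x1=(-1.2819, -1.0996, 1.3769)
step 4: x0=(-1.1335, -1.4571, 0.4410) x1=(-1.3058, -1.0899, 1.4050)
step 5: x0=(-1.1147, -1.4257, 0.4355) x1=(-1.3296, -1.0803, 1.4326)
step 6: x0=(-1.0959, -1.3940, 0.4305) x1=(-1.3533, -1.0709, 1.4599)
step 7: x0=(-1.0773, -1.3622, 0.4262) x1=(-1.3769, -1.0616, 1.4867)
step 8: x0=(-1.0588, -1.3302, 0.4223) x1=(-1.4004, -1.0524, 1.5133)
step 9: x0=(-1.0405, -1.2981, 0.4190) x1=(-1.4238, -1.0433, 1.5394)
step 10: x0=(-1.0224, -1.2659, 0.4162) x1=(-1.4471, -1.0342, 1.5653)
step 11: x0=(-1.0044, -1.2336, 0.4138) x1=(-1.4703, -1.0252, 1.5909)
step 12: x0=(-0.9866, -1.2012, 0.4118) x1=(-1.4934, -1.0163, 1.6162)
step 13: x0=(-0.9690, -1.1688, 0.4103) x1=(-1.5164, -1.0074, 1.6412)
step 14: x0=(-0.9515, -1.1363, 0.4091) x1=(-1.5392, -0.9985, 1.6660)
step 15: x0=(-0.9342, -1.1038, 0.4083) x1=(-1.5620, -0.9897, 1.6905)
step 16: x0=(-0.9171, -1.0712, 0.4078) x1=(-1.5846, -0.9808, 1.7149)
step 17: x0=(-0.9001, -1.0386, 0.4076) x1=(-1.6072, -0.9720, 1.7390)
step 18: x0=(-0.8833, -1.0060, 0.4077) x1=(-1.6296, -0.9632, 1.7629)
step 19: x0=(-0.8667, -0.9734, 0.4081) x1=(-1.6520, -0.9544, 1.7867)
step 20: x0=(-0.8501, -0.9408, 0.4087) x1=(-1.6742, -0.9456, 1.8103)
step 21: x0=(-0.8338, -0.9082, 0.4096) x1=(-1.6964, -0.9368, 1.8337)
step 22: x0=(-0.8176, -0.8756, 0.4108) x1=(-1.7184, -0.9280, 1.8570)
step 23: x0=(-0.8015, -0.8430, 0.4121) x1=(-1.7404, -0.9192, 1.8801)
step 24: x0=(-0.7855, -0.8104, 0.4137) x1=(-1.7623, -0.9104, 1.9031)
step 25: x0=(-0.7697, -0.7778, 0.4155) x1=(-1.7840, -0.9016, 1.9259)
step 26: x0=(-0.7540, -0.7453, 0.4174) x1=(-1.8058, -0.8928, 1.9487)
step 27: x0=(-0.7384, -0.7127, 0.4196) x1=(-1.8274, -0.8839, 1.9713)
step 28: x0=(-0.7230, -0.6802, 0.4219) x1=(-1.8489, -0.8751, 1.9938)
step 29: x0=(-0.7076, -0.6477, 0.4244) x1=(-1.8704, -0.8662, 2.0162)
step 30: x0=(-0.6924, -0.6152, 0.4270) x1=(-1.8918, -0.8573, 2.0385)
step 31: x0=(-0.6773, -0.5828, 0.4298) x1=(-1.9131, -0.8484, 2.0607)
step 32: x0=(-0.6623, -0.5504, 0.4327) x1=(-1.9344, -0.8395, 2.0828)
step 33: x0=(-0.6474, -0.5179, 0.4357) x1=(-1.9556, -0.8306, 2.1048)
step 34: x0=(-0.6326, -0.4856, 0.4389) x1=(-1.9767, -0.8217, 2.1267)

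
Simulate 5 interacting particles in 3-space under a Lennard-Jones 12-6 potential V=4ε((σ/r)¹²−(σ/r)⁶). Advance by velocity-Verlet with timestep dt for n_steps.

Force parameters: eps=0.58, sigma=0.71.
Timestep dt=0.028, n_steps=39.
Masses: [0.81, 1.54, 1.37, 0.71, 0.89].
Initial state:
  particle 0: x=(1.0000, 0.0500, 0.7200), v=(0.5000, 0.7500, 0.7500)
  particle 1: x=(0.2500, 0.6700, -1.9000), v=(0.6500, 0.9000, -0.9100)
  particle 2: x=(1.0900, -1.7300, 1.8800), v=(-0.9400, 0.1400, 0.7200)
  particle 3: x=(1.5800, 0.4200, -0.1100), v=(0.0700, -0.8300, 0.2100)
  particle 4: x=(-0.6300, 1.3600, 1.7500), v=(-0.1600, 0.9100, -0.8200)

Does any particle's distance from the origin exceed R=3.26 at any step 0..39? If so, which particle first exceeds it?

step 0: x0=(1.0000, 0.0500, 0.7200) x1=(0.2500, 0.6700, -1.9000) x2=(1.0900, -1.7300, 1.8800) x3=(1.5800, 0.4200, -0.1100) x4=(-0.6300, 1.3600, 1.7500)
step 1: x0=(1.0142, 0.0711, 0.7407) x1=(0.2682, 0.6952, -1.9255) x2=(1.0637, -1.7261, 1.9002) x3=(1.5817, 0.3966, -0.1037) x4=(-0.6345, 1.3855, 1.7270)
step 2: x0=(1.0289, 0.0926, 0.7606) x1=(0.2864, 0.7204, -1.9510) x2=(1.0374, -1.7222, 1.9203) x3=(1.5828, 0.3729, -0.0967) x4=(-0.6390, 1.4110, 1.7041)
step 3: x0=(1.0441, 0.1142, 0.7798) x1=(0.3046, 0.7456, -1.9764) x2=(1.0110, -1.7182, 1.9405) x3=(1.5834, 0.3489, -0.0888) x4=(-0.6434, 1.4364, 1.6811)
step 4: x0=(1.0598, 0.1361, 0.7982) x1=(0.3228, 0.7708, -2.0019) x2=(0.9847, -1.7143, 1.9606) x3=(1.5834, 0.3246, -0.0799) x4=(-0.6479, 1.4619, 1.6581)
step 5: x0=(1.0761, 0.1582, 0.8157) x1=(0.3410, 0.7960, -2.0274) x2=(0.9584, -1.7103, 1.9808) x3=(1.5828, 0.3001, -0.0700) x4=(-0.6524, 1.4874, 1.6352)
step 6: x0=(1.0928, 0.1804, 0.8323) x1=(0.3592, 0.8212, -2.0528) x2=(0.9321, -1.7064, 2.0009) x3=(1.5815, 0.2755, -0.0590) x4=(-0.6568, 1.5128, 1.6122)
step 7: x0=(1.1101, 0.2027, 0.8479) x1=(0.3774, 0.8464, -2.0783) x2=(0.9058, -1.7025, 2.0210) x3=(1.5797, 0.2507, -0.0469) x4=(-0.6613, 1.5383, 1.5892)
step 8: x0=(1.1280, 0.2251, 0.8623) x1=(0.3957, 0.8716, -2.1038) x2=(0.8794, -1.6985, 2.0412) x3=(1.5772, 0.2259, -0.0336) x4=(-0.6657, 1.5637, 1.5663)
step 9: x0=(1.1464, 0.2475, 0.8757) x1=(0.4139, 0.8968, -2.1292) x2=(0.8531, -1.6945, 2.0613) x3=(1.5740, 0.2010, -0.0190) x4=(-0.6702, 1.5892, 1.5433)
step 10: x0=(1.1655, 0.2698, 0.8879) x1=(0.4321, 0.9220, -2.1547) x2=(0.8268, -1.6906, 2.0815) x3=(1.5702, 0.1763, -0.0030) x4=(-0.6746, 1.6147, 1.5203)
step 11: x0=(1.1850, 0.2919, 0.8988) x1=(0.4503, 0.9472, -2.1801) x2=(0.8005, -1.6866, 2.1016) x3=(1.5657, 0.1517, 0.0144) x4=(-0.6791, 1.6401, 1.4973)
step 12: x0=(1.2052, 0.3139, 0.9084) x1=(0.4685, 0.9724, -2.2056) x2=(0.7742, -1.6827, 2.1217) x3=(1.5605, 0.1273, 0.0333) x4=(-0.6835, 1.6656, 1.4743)
step 13: x0=(1.2259, 0.3356, 0.9165) x1=(0.4867, 0.9976, -2.2310) x2=(0.7479, -1.6787, 2.1419) x3=(1.5548, 0.1033, 0.0539) x4=(-0.6879, 1.6910, 1.4514)
step 14: x0=(1.2471, 0.3569, 0.9233) x1=(0.5049, 1.0228, -2.2565) x2=(0.7215, -1.6747, 2.1620) x3=(1.5483, 0.0797, 0.0760) x4=(-0.6924, 1.7164, 1.4284)
step 15: x0=(1.2689, 0.3776, 0.9285) x1=(0.5231, 1.0479, -2.2819) x2=(0.6952, -1.6708, 2.1821) x3=(1.5413, 0.0566, 0.0999) x4=(-0.6968, 1.7419, 1.4054)
step 16: x0=(1.2912, 0.3978, 0.9323) x1=(0.5414, 1.0731, -2.3074) x2=(0.6689, -1.6668, 2.2022) x3=(1.5337, 0.0343, 0.1256) x4=(-0.7012, 1.7673, 1.3824)
step 17: x0=(1.3140, 0.4173, 0.9344) x1=(0.5596, 1.0983, -2.3328) x2=(0.6426, -1.6628, 2.2224) x3=(1.5256, 0.0128, 0.1530) x4=(-0.7056, 1.7928, 1.3594)
step 18: x0=(1.3371, 0.4359, 0.9349) x1=(0.5778, 1.1235, -2.3583) x2=(0.6163, -1.6588, 2.2425) x3=(1.5169, -0.0078, 0.1823) x4=(-0.7101, 1.8182, 1.3364)
step 19: x0=(1.3607, 0.4537, 0.9338) x1=(0.5960, 1.1487, -2.3837) x2=(0.5900, -1.6549, 2.2626) x3=(1.5079, -0.0273, 0.2134) x4=(-0.7145, 1.8436, 1.3134)
step 20: x0=(1.3846, 0.4703, 0.9312) x1=(0.6142, 1.1739, -2.4092) x2=(0.5637, -1.6509, 2.2827) x3=(1.4984, -0.0457, 0.2462) x4=(-0.7189, 1.8691, 1.2904)
step 21: x0=(1.4087, 0.4859, 0.9271) x1=(0.6324, 1.1991, -2.4346) x2=(0.5373, -1.6469, 2.3028) x3=(1.4887, -0.0627, 0.2808) x4=(-0.7233, 1.8945, 1.2675)
step 22: x0=(1.4330, 0.5003, 0.9217) x1=(0.6507, 1.2243, -2.4601) x2=(0.5110, -1.6429, 2.3230) x3=(1.4788, -0.0785, 0.3168) x4=(-0.7277, 1.9199, 1.2445)
step 23: x0=(1.4574, 0.5137, 0.9152) x1=(0.6689, 1.2495, -2.4855) x2=(0.4847, -1.6389, 2.3431) x3=(1.4688, -0.0931, 0.3542) x4=(-0.7321, 1.9453, 1.2215)
step 24: x0=(1.4817, 0.5261, 0.9078) x1=(0.6871, 1.2747, -2.5110) x2=(0.4584, -1.6350, 2.3632) x3=(1.4587, -0.1066, 0.3925) x4=(-0.7365, 1.9708, 1.1985)
step 25: x0=(1.5061, 0.5378, 0.8998) x1=(0.7053, 1.2999, -2.5364) x2=(0.4321, -1.6310, 2.3833) x3=(1.4487, -0.1192, 0.4315) x4=(-0.7409, 1.9962, 1.1755)
step 26: x0=(1.5304, 0.5489, 0.8914) x1=(0.7235, 1.3251, -2.5619) x2=(0.4058, -1.6270, 2.4034) x3=(1.4388, -0.1313, 0.4710) x4=(-0.7453, 2.0216, 1.1525)
step 27: x0=(1.5546, 0.5597, 0.8828) x1=(0.7417, 1.3502, -2.5873) x2=(0.3795, -1.6230, 2.4235) x3=(1.4289, -0.1429, 0.5107) x4=(-0.7497, 2.0470, 1.1295)
step 28: x0=(1.5788, 0.5701, 0.8740) x1=(0.7599, 1.3754, -2.6128) x2=(0.3532, -1.6190, 2.4436) x3=(1.4191, -0.1540, 0.5507) x4=(-0.7541, 2.0725, 1.1065)
step 29: x0=(1.6029, 0.5799, 0.8649) x1=(0.7782, 1.4006, -2.6382) x2=(0.3269, -1.6150, 2.4638) x3=(1.4094, -0.1645, 0.5909) x4=(-0.7585, 2.0979, 1.0835)
step 30: x0=(1.6267, 0.5888, 0.8555) x1=(0.7964, 1.4258, -2.6637) x2=(0.3006, -1.6110, 2.4839) x3=(1.4000, -0.1740, 0.6316) x4=(-0.7629, 2.1233, 1.0605)
step 31: x0=(1.6501, 0.5965, 0.8457) x1=(0.8146, 1.4510, -2.6891) x2=(0.2743, -1.6070, 2.5040) x3=(1.3910, -0.1821, 0.6726) x4=(-0.7673, 2.1487, 1.0376)
step 32: x0=(1.6731, 0.6027, 0.8357) x1=(0.8328, 1.4762, -2.7145) x2=(0.2480, -1.6030, 2.5241) x3=(1.3826, -0.1886, 0.7140) x4=(-0.7717, 2.1741, 1.0146)
step 33: x0=(1.6955, 0.6074, 0.8253) x1=(0.8510, 1.5014, -2.7400) x2=(0.2217, -1.5990, 2.5442) x3=(1.3748, -0.1932, 0.7557) x4=(-0.7761, 2.1995, 0.9916)
step 34: x0=(1.7172, 0.6103, 0.8148) x1=(0.8692, 1.5266, -2.7654) x2=(0.1954, -1.5950, 2.5643) x3=(1.3678, -0.1959, 0.7976) x4=(-0.7805, 2.2250, 0.9686)
step 35: x0=(1.7381, 0.6115, 0.8043) x1=(0.8875, 1.5518, -2.7909) x2=(0.1691, -1.5911, 2.5844) x3=(1.3617, -0.1966, 0.8395) x4=(-0.7849, 2.2504, 0.9456)
step 36: x0=(1.7583, 0.6110, 0.7939) x1=(0.9057, 1.5770, -2.8163) x2=(0.1428, -1.5871, 2.6045) x3=(1.3564, -0.1953, 0.8813) x4=(-0.7893, 2.2758, 0.9226)
step 37: x0=(1.7776, 0.6088, 0.7836) x1=(0.9239, 1.6022, -2.8418) x2=(0.1165, -1.5831, 2.6246) x3=(1.3521, -0.1922, 0.9229) x4=(-0.7937, 2.3012, 0.8996)
step 38: x0=(1.7961, 0.6051, 0.7736) x1=(0.9421, 1.6273, -2.8672) x2=(0.0902, -1.5791, 2.6447) x3=(1.3488, -0.1872, 0.9642) x4=(-0.7981, 2.3266, 0.8766)
step 39: x0=(1.8137, 0.5999, 0.7640) x1=(0.9603, 1.6525, -2.8926) x2=(0.0639, -1.5751, 2.6648) x3=(1.3464, -0.1806, 1.0051) x4=(-0.8025, 2.3520, 0.8536)

yes, particle 1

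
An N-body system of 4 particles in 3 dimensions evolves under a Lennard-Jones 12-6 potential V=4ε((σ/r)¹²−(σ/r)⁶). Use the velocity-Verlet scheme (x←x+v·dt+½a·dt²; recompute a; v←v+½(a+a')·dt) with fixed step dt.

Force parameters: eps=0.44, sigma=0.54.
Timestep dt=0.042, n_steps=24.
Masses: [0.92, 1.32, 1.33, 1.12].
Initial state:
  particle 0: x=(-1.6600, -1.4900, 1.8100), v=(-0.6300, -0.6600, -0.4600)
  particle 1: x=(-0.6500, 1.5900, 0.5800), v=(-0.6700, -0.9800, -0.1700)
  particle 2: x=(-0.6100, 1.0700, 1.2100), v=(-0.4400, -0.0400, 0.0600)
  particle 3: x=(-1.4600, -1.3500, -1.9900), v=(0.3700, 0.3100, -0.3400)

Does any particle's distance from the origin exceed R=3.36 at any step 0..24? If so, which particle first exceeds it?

step 0: x0=(-1.6600, -1.4900, 1.8100) x1=(-0.6500, 1.5900, 0.5800) x2=(-0.6100, 1.0700, 1.2100) x3=(-1.4600, -1.3500, -1.9900)
step 1: x0=(-1.6865, -1.5177, 1.7907) x1=(-0.6781, 1.5485, 0.5733) x2=(-0.6285, 1.0687, 1.2121) x3=(-1.4445, -1.3370, -2.0043)
step 2: x0=(-1.7129, -1.5454, 1.7714) x1=(-0.7061, 1.5061, 0.5677) x2=(-0.6471, 1.0682, 1.2131) x3=(-1.4289, -1.3240, -2.0186)
step 3: x0=(-1.7394, -1.5732, 1.7520) x1=(-0.7340, 1.4629, 0.5634) x2=(-0.6658, 1.0685, 1.2128) x3=(-1.4134, -1.3109, -2.0328)
step 4: x0=(-1.7658, -1.6009, 1.7327) x1=(-0.7618, 1.4188, 0.5605) x2=(-0.6847, 1.0698, 1.2111) x3=(-1.3978, -1.2979, -2.0471)
step 5: x0=(-1.7923, -1.6286, 1.7134) x1=(-0.7894, 1.3738, 0.5594) x2=(-0.7037, 1.0720, 1.2076) x3=(-1.3823, -1.2849, -2.0614)
step 6: x0=(-1.8188, -1.6563, 1.6941) x1=(-0.8166, 1.3278, 0.5603) x2=(-0.7231, 1.0751, 1.2022) x3=(-1.3668, -1.2719, -2.0757)
step 7: x0=(-1.8452, -1.6840, 1.6748) x1=(-0.8436, 1.2809, 0.5635) x2=(-0.7427, 1.0791, 1.1944) x3=(-1.3512, -1.2589, -2.0900)
step 8: x0=(-1.8717, -1.7117, 1.6554) x1=(-0.8701, 1.2332, 0.5691) x2=(-0.7628, 1.0838, 1.1842) x3=(-1.3357, -1.2458, -2.1042)
step 9: x0=(-1.8981, -1.7395, 1.6361) x1=(-0.8963, 1.1850, 0.5770) x2=(-0.7832, 1.0891, 1.1719) x3=(-1.3201, -1.2328, -2.1185)
step 10: x0=(-1.9246, -1.7672, 1.6168) x1=(-0.9224, 1.1367, 0.5855) x2=(-0.8038, 1.0946, 1.1589) x3=(-1.3046, -1.2198, -2.1328)
step 11: x0=(-1.9511, -1.7949, 1.5975) x1=(-0.9490, 1.0886, 0.5910) x2=(-0.8237, 1.0997, 1.1488) x3=(-1.2891, -1.2068, -2.1471)
step 12: x0=(-1.9775, -1.8226, 1.5782) x1=(-0.9773, 1.0404, 0.5894) x2=(-0.8421, 1.1051, 1.1459) x3=(-1.2735, -1.1938, -2.1614)
step 13: x0=(-2.0040, -1.8503, 1.5588) x1=(-1.0069, 0.9915, 0.5821) x2=(-0.8591, 1.1111, 1.1485) x3=(-1.2580, -1.1807, -2.1756)
step 14: x0=(-2.0304, -1.8780, 1.5395) x1=(-1.0369, 0.9424, 0.5737) x2=(-0.8758, 1.1173, 1.1523) x3=(-1.2424, -1.1677, -2.1899)
step 15: x0=(-2.0569, -1.9058, 1.5202) x1=(-1.0664, 0.8937, 0.5669) x2=(-0.8929, 1.1230, 1.1546) x3=(-1.2269, -1.1547, -2.2042)
step 16: x0=(-2.0833, -1.9335, 1.5009) x1=(-1.0952, 0.8459, 0.5622) x2=(-0.9107, 1.1279, 1.1546) x3=(-1.2114, -1.1417, -2.2185)
step 17: x0=(-2.1098, -1.9612, 1.4815) x1=(-1.1234, 0.7992, 0.5598) x2=(-0.9291, 1.1318, 1.1524) x3=(-1.1958, -1.1287, -2.2327)
step 18: x0=(-2.1363, -1.9889, 1.4622) x1=(-1.1509, 0.7536, 0.5595) x2=(-0.9483, 1.1345, 1.1482) x3=(-1.1803, -1.1156, -2.2470)
step 19: x0=(-2.1627, -2.0166, 1.4429) x1=(-1.1778, 0.7091, 0.5608) x2=(-0.9680, 1.1361, 1.1423) x3=(-1.1647, -1.1026, -2.2613)
step 20: x0=(-2.1892, -2.0443, 1.4236) x1=(-1.2042, 0.6657, 0.5636) x2=(-0.9882, 1.1367, 1.1350) x3=(-1.1492, -1.0896, -2.2756)
step 21: x0=(-2.2156, -2.0720, 1.4043) x1=(-1.2301, 0.6233, 0.5676) x2=(-1.0089, 1.1362, 1.1264) x3=(-1.1337, -1.0766, -2.2899)
step 22: x0=(-2.2421, -2.0998, 1.3849) x1=(-1.2556, 0.5818, 0.5727) x2=(-1.0300, 1.1348, 1.1168) x3=(-1.1181, -1.0636, -2.3041)
step 23: x0=(-2.2685, -2.1275, 1.3656) x1=(-1.2807, 0.5413, 0.5786) x2=(-1.0514, 1.1326, 1.1064) x3=(-1.1026, -1.0505, -2.3184)
step 24: x0=(-2.2950, -2.1552, 1.3463) x1=(-1.3056, 0.5015, 0.5852) x2=(-1.0732, 1.1295, 1.0953) x3=(-1.0870, -1.0375, -2.3327)

yes, particle 0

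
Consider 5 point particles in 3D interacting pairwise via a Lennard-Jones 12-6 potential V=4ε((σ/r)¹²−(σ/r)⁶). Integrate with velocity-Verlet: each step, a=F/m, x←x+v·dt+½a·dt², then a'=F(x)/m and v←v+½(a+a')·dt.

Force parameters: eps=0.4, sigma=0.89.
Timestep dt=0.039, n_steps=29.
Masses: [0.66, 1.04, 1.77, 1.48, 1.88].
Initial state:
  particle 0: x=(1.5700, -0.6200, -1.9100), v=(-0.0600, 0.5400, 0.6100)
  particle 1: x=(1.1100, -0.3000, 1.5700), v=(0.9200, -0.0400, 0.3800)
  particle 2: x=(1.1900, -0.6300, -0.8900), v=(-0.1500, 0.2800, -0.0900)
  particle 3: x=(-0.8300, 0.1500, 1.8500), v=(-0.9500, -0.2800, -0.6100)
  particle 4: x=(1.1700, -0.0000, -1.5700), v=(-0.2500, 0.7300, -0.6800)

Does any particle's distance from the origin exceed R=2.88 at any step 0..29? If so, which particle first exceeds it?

step 0: x0=(1.5700, -0.6200, -1.9100) x1=(1.1100, -0.3000, 1.5700) x2=(1.1900, -0.6300, -0.8900) x3=(-0.8300, 0.1500, 1.8500) x4=(1.1700, -0.0000, -1.5700)
step 1: x0=(1.5957, -0.6431, -1.9093) x1=(1.1459, -0.3016, 1.5848) x2=(1.1844, -0.6204, -0.8925) x3=(-0.8670, 0.1391, 1.8262) x4=(1.1502, 0.0452, -1.5894)
step 2: x0=(1.6360, -0.6901, -1.9174) x1=(1.1817, -0.3031, 1.5996) x2=(1.1791, -0.6117, -0.8949) x3=(-0.9040, 0.1281, 1.8024) x4=(1.1249, 0.0997, -1.6057)
step 3: x0=(1.6756, -0.7374, -1.9234) x1=(1.2175, -0.3046, 1.6144) x2=(1.1742, -0.6029, -0.8983) x3=(-0.9410, 0.1172, 1.7786) x4=(1.0996, 0.1541, -1.6218)
step 4: x0=(1.7128, -0.7823, -1.9267) x1=(1.2532, -0.3062, 1.6292) x2=(1.1696, -0.5937, -0.9030) x3=(-0.9780, 0.1063, 1.7548) x4=(1.0747, 0.2074, -1.6377)
step 5: x0=(1.7480, -0.8254, -1.9275) x1=(1.2889, -0.3077, 1.6440) x2=(1.1654, -0.5839, -0.9090) x3=(-1.0149, 0.0953, 1.7310) x4=(1.0503, 0.2595, -1.6532)
step 6: x0=(1.7815, -0.8669, -1.9264) x1=(1.3247, -0.3092, 1.6587) x2=(1.1614, -0.5737, -0.9163) x3=(-1.0518, 0.0844, 1.7072) x4=(1.0262, 0.3105, -1.6682)
step 7: x0=(1.8136, -0.9074, -1.9235) x1=(1.3604, -0.3108, 1.6735) x2=(1.1577, -0.5629, -0.9247) x3=(-1.0888, 0.0734, 1.6834) x4=(1.0023, 0.3608, -1.6827)
step 8: x0=(1.8445, -0.9469, -1.9191) x1=(1.3960, -0.3123, 1.6882) x2=(1.1542, -0.5518, -0.9341) x3=(-1.1257, 0.0625, 1.6596) x4=(0.9787, 0.4103, -1.6968)
step 9: x0=(1.8744, -0.9856, -1.9134) x1=(1.4317, -0.3138, 1.7030) x2=(1.1510, -0.5403, -0.9443) x3=(-1.1626, 0.0515, 1.6358) x4=(0.9552, 0.4592, -1.7106)
step 10: x0=(1.9033, -1.0236, -1.9066) x1=(1.4674, -0.3154, 1.7177) x2=(1.1479, -0.5286, -0.9553) x3=(-1.1995, 0.0406, 1.6120) x4=(0.9318, 0.5077, -1.7240)
step 11: x0=(1.9313, -1.0610, -1.8988) x1=(1.5031, -0.3169, 1.7324) x2=(1.1451, -0.5166, -0.9670) x3=(-1.2364, 0.0296, 1.5881) x4=(0.9085, 0.5557, -1.7372)
step 12: x0=(1.9586, -1.0978, -1.8902) x1=(1.5387, -0.3184, 1.7471) x2=(1.1425, -0.5045, -0.9792) x3=(-1.2733, 0.0187, 1.5643) x4=(0.8853, 0.6034, -1.7501)
step 13: x0=(1.9852, -1.1340, -1.8809) x1=(1.5744, -0.3199, 1.7618) x2=(1.1400, -0.4923, -0.9919) x3=(-1.3101, 0.0077, 1.5405) x4=(0.8622, 0.6507, -1.7628)
step 14: x0=(2.0112, -1.1698, -1.8709) x1=(1.6100, -0.3215, 1.7765) x2=(1.1377, -0.4799, -1.0050) x3=(-1.3470, -0.0032, 1.5167) x4=(0.8392, 0.6978, -1.7754)
step 15: x0=(2.0366, -1.2051, -1.8604) x1=(1.6456, -0.3230, 1.7912) x2=(1.1355, -0.4675, -1.0184) x3=(-1.3839, -0.0142, 1.4929) x4=(0.8162, 0.7447, -1.7878)
step 16: x0=(2.0615, -1.2400, -1.8494) x1=(1.6813, -0.3245, 1.8059) x2=(1.1335, -0.4551, -1.0321) x3=(-1.4208, -0.0251, 1.4691) x4=(0.7933, 0.7913, -1.8001)
step 17: x0=(2.0860, -1.2745, -1.8380) x1=(1.7169, -0.3261, 1.8206) x2=(1.1316, -0.4425, -1.0461) x3=(-1.4576, -0.0361, 1.4453) x4=(0.7705, 0.8378, -1.8123)
step 18: x0=(2.1101, -1.3086, -1.8264) x1=(1.7525, -0.3276, 1.8352) x2=(1.1297, -0.4300, -1.0603) x3=(-1.4945, -0.0470, 1.4215) x4=(0.7476, 0.8841, -1.8244)
step 19: x0=(2.1338, -1.3424, -1.8144) x1=(1.7882, -0.3291, 1.8499) x2=(1.1280, -0.4174, -1.0747) x3=(-1.5314, -0.0580, 1.3976) x4=(0.7249, 0.9303, -1.8364)
step 20: x0=(2.1572, -1.3759, -1.8023) x1=(1.8238, -0.3306, 1.8646) x2=(1.1263, -0.4048, -1.0892) x3=(-1.5682, -0.0689, 1.3738) x4=(0.7021, 0.9764, -1.8484)
step 21: x0=(2.1804, -1.4092, -1.7899) x1=(1.8594, -0.3322, 1.8792) x2=(1.1247, -0.3922, -1.1039) x3=(-1.6051, -0.0799, 1.3500) x4=(0.6794, 1.0224, -1.8603)
step 22: x0=(2.2033, -1.4422, -1.7774) x1=(1.8950, -0.3337, 1.8939) x2=(1.1232, -0.3796, -1.1186) x3=(-1.6420, -0.0908, 1.3262) x4=(0.6568, 1.0682, -1.8722)
step 23: x0=(2.2260, -1.4751, -1.7648) x1=(1.9307, -0.3352, 1.9085) x2=(1.1217, -0.3670, -1.1335) x3=(-1.6788, -0.1018, 1.3024) x4=(0.6341, 1.1140, -1.8840)
step 24: x0=(2.2485, -1.5077, -1.7520) x1=(1.9663, -0.3367, 1.9232) x2=(1.1203, -0.3544, -1.1484) x3=(-1.7157, -0.1127, 1.2786) x4=(0.6115, 1.1598, -1.8958)
step 25: x0=(2.2709, -1.5402, -1.7392) x1=(2.0019, -0.3383, 1.9378) x2=(1.1189, -0.3417, -1.1634) x3=(-1.7526, -0.1237, 1.2547) x4=(0.5889, 1.2054, -1.9075)
step 26: x0=(2.2931, -1.5726, -1.7263) x1=(2.0375, -0.3398, 1.9525) x2=(1.1175, -0.3291, -1.1784) x3=(-1.7894, -0.1347, 1.2309) x4=(0.5663, 1.2510, -1.9193)
step 27: x0=(2.3152, -1.6048, -1.7134) x1=(2.0731, -0.3413, 1.9671) x2=(1.1161, -0.3165, -1.1935) x3=(-1.8263, -0.1456, 1.2071) x4=(0.5437, 1.2966, -1.9310)
step 28: x0=(2.3372, -1.6369, -1.7004) x1=(2.1087, -0.3429, 1.9817) x2=(1.1148, -0.3038, -1.2086) x3=(-1.8631, -0.1566, 1.1833) x4=(0.5212, 1.3421, -1.9426)
step 29: x0=(2.3591, -1.6689, -1.6874) x1=(2.1444, -0.3444, 1.9964) x2=(1.1135, -0.2912, -1.2237) x3=(-1.9000, -0.1675, 1.1595) x4=(0.4986, 1.3876, -1.9543)

yes, particle 0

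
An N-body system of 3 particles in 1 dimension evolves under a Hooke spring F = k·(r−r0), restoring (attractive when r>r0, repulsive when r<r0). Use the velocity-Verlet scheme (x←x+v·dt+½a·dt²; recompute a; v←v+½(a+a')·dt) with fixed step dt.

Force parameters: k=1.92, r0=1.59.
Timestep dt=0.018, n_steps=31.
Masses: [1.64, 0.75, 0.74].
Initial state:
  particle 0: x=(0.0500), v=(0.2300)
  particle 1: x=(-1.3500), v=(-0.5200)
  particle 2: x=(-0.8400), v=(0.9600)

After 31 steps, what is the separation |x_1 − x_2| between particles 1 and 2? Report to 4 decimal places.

step 0: x0=(0.0500) x1=(-1.3500) x2=(-0.8400)
step 1: x0=(0.0543) x1=(-1.3599) x2=(-0.8226)
step 2: x0=(0.0590) x1=(-1.3708) x2=(-0.8048)
step 3: x0=(0.0639) x1=(-1.3827) x2=(-0.7869)
step 4: x0=(0.0693) x1=(-1.3955) x2=(-0.7687)
step 5: x0=(0.0749) x1=(-1.4092) x2=(-0.7503)
step 6: x0=(0.0809) x1=(-1.4238) x2=(-0.7318)
step 7: x0=(0.0872) x1=(-1.4393) x2=(-0.7132)
step 8: x0=(0.0938) x1=(-1.4554) x2=(-0.6945)
step 9: x0=(0.1008) x1=(-1.4723) x2=(-0.6758)
step 10: x0=(0.1080) x1=(-1.4899) x2=(-0.6571)
step 11: x0=(0.1156) x1=(-1.5081) x2=(-0.6385)
step 12: x0=(0.1235) x1=(-1.5269) x2=(-0.6200)
step 13: x0=(0.1317) x1=(-1.5461) x2=(-0.6016)
step 14: x0=(0.1401) x1=(-1.5659) x2=(-0.5834)
step 15: x0=(0.1489) x1=(-1.5860) x2=(-0.5654)
step 16: x0=(0.1579) x1=(-1.6065) x2=(-0.5477)
step 17: x0=(0.1672) x1=(-1.6273) x2=(-0.5302)
step 18: x0=(0.1768) x1=(-1.6484) x2=(-0.5131)
step 19: x0=(0.1866) x1=(-1.6696) x2=(-0.4964)
step 20: x0=(0.1967) x1=(-1.6909) x2=(-0.4801)
step 21: x0=(0.2069) x1=(-1.7124) x2=(-0.4642)
step 22: x0=(0.2175) x1=(-1.7338) x2=(-0.4489)
step 23: x0=(0.2282) x1=(-1.7552) x2=(-0.4340)
step 24: x0=(0.2391) x1=(-1.7764) x2=(-0.4197)
step 25: x0=(0.2502) x1=(-1.7975) x2=(-0.4060)
step 26: x0=(0.2615) x1=(-1.8184) x2=(-0.3929)
step 27: x0=(0.2730) x1=(-1.8391) x2=(-0.3804)
step 28: x0=(0.2846) x1=(-1.8594) x2=(-0.3686)
step 29: x0=(0.2964) x1=(-1.8793) x2=(-0.3576)
step 30: x0=(0.3083) x1=(-1.8988) x2=(-0.3472)
step 31: x0=(0.3203) x1=(-1.9178) x2=(-0.3376)

1.5802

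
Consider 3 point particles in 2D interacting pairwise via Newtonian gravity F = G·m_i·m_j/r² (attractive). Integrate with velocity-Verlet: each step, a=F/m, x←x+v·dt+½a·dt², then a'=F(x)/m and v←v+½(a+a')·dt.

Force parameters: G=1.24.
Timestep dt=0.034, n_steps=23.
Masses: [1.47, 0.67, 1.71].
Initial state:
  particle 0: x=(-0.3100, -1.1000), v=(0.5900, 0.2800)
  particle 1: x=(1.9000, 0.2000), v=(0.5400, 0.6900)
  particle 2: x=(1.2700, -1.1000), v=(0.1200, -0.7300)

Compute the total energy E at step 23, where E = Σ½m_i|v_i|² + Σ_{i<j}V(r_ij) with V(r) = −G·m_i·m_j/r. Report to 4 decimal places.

-2.3920

step 0: x0=(-0.3100, -1.1000) x1=(1.9000, 0.2000) x2=(1.2700, -1.1000)
step 1: x0=(-0.2894, -1.0904) x1=(1.9180, 0.2229) x2=(1.2738, -1.1246)
step 2: x0=(-0.2676, -1.0808) x1=(1.9352, 0.2445) x2=(1.2768, -1.1488)
step 3: x0=(-0.2448, -1.0712) x1=(1.9517, 0.2651) x2=(1.2792, -1.1726)
step 4: x0=(-0.2207, -1.0615) x1=(1.9675, 0.2847) x2=(1.2808, -1.1960)
step 5: x0=(-0.1954, -1.0519) x1=(1.9827, 0.3032) x2=(1.2817, -1.2190)
step 6: x0=(-0.1689, -1.0423) x1=(1.9972, 0.3208) x2=(1.2818, -1.2416)
step 7: x0=(-0.1412, -1.0328) x1=(2.0111, 0.3375) x2=(1.2810, -1.2637)
step 8: x0=(-0.1122, -1.0235) x1=(2.0244, 0.3533) x2=(1.2793, -1.2854)
step 9: x0=(-0.0818, -1.0142) x1=(2.0371, 0.3682) x2=(1.2768, -1.3066)
step 10: x0=(-0.0501, -1.0052) x1=(2.0493, 0.3822) x2=(1.2733, -1.3274)
step 11: x0=(-0.0169, -0.9963) x1=(2.0608, 0.3955) x2=(1.2688, -1.3476)
step 12: x0=(0.0177, -0.9878) x1=(2.0718, 0.4079) x2=(1.2632, -1.3673)
step 13: x0=(0.0538, -0.9796) x1=(2.0823, 0.4196) x2=(1.2566, -1.3864)
step 14: x0=(0.0914, -0.9717) x1=(2.0922, 0.4305) x2=(1.2488, -1.4048)
step 15: x0=(0.1308, -0.9644) x1=(2.1016, 0.4407) x2=(1.2399, -1.4225)
step 16: x0=(0.1718, -0.9576) x1=(2.1105, 0.4501) x2=(1.2297, -1.4395)
step 17: x0=(0.2146, -0.9514) x1=(2.1188, 0.4588) x2=(1.2181, -1.4557)
step 18: x0=(0.2593, -0.9461) x1=(2.1266, 0.4668) x2=(1.2052, -1.4708)
step 19: x0=(0.3059, -0.9416) x1=(2.1338, 0.4740) x2=(1.1908, -1.4850)
step 20: x0=(0.3546, -0.9382) x1=(2.1405, 0.4806) x2=(1.1748, -1.4979)
step 21: x0=(0.4056, -0.9361) x1=(2.1467, 0.4864) x2=(1.1571, -1.5094)
step 22: x0=(0.4588, -0.9356) x1=(2.1523, 0.4916) x2=(1.1376, -1.5194)
step 23: x0=(0.5146, -0.9369) x1=(2.1574, 0.4960) x2=(1.1162, -1.5274)
step 0 velocities: v0=(0.5900, 0.2800) v1=(0.5400, 0.6900) v2=(0.1200, -0.7300)
step 0: KE=1.0386, PE=-3.4325, E=-2.3939
step 23 velocities: v0=(1.6774, -0.0723) v1=(0.1413, 0.1200) v2=(-0.6586, -0.2038)
step 23: KE=2.4898, PE=-4.8818, E=-2.3920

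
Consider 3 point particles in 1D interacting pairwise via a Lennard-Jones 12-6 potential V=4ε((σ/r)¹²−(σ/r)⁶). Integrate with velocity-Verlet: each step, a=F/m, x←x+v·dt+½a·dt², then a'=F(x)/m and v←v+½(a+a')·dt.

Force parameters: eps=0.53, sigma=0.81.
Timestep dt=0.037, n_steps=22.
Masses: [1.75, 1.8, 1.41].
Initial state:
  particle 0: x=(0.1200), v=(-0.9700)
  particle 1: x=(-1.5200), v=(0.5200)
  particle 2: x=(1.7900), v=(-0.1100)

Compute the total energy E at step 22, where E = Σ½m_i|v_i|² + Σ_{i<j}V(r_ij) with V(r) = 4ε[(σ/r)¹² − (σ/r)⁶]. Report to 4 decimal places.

step 0: x0=(0.1200) x1=(-1.5200) x2=(1.7900)
step 1: x0=(0.0841) x1=(-1.5007) x2=(1.7859)
step 2: x0=(0.0482) x1=(-1.4813) x2=(1.7817)
step 3: x0=(0.0122) x1=(-1.4618) x2=(1.7774)
step 4: x0=(-0.0240) x1=(-1.4421) x2=(1.7731)
step 5: x0=(-0.0603) x1=(-1.4222) x2=(1.7687)
step 6: x0=(-0.0969) x1=(-1.4020) x2=(1.7642)
step 7: x0=(-0.1338) x1=(-1.3814) x2=(1.7597)
step 8: x0=(-0.1712) x1=(-1.3603) x2=(1.7552)
step 9: x0=(-0.2092) x1=(-1.3386) x2=(1.7506)
step 10: x0=(-0.2481) x1=(-1.3161) x2=(1.7460)
step 11: x0=(-0.2881) x1=(-1.2924) x2=(1.7414)
step 12: x0=(-0.3293) x1=(-1.2676) x2=(1.7367)
step 13: x0=(-0.3712) x1=(-1.2420) x2=(1.7321)
step 14: x0=(-0.4109) x1=(-1.2186) x2=(1.7274)
step 15: x0=(-0.4376) x1=(-1.2077) x2=(1.7226)
step 16: x0=(-0.4344) x1=(-1.2259) x2=(1.7179)
step 17: x0=(-0.4125) x1=(-1.2624) x2=(1.7131)
step 18: x0=(-0.3862) x1=(-1.3031) x2=(1.7084)
step 19: x0=(-0.3601) x1=(-1.3435) x2=(1.7036)
step 20: x0=(-0.3352) x1=(-1.3828) x2=(1.6987)
step 21: x0=(-0.3114) x1=(-1.4209) x2=(1.6939)
step 22: x0=(-0.2886) x1=(-1.4582) x2=(1.6890)
step 0 velocities: v0=(-0.9700) v1=(0.5200) v2=(-0.1100)
step 0: KE=1.0752, PE=-0.0580, E=1.0172
step 22 velocities: v0=(0.6079) v1=(-0.9968) v2=(-0.1321)
step 22: KE=1.2299, PE=-0.2187, E=1.0112

1.0112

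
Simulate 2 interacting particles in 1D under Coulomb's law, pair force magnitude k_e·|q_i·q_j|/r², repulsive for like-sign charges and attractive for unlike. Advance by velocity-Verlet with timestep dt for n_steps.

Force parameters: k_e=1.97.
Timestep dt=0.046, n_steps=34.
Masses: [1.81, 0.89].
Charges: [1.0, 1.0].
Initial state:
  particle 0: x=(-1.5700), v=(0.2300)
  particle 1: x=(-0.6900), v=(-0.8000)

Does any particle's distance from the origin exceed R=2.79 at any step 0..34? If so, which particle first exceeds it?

no

step 0: x0=(-1.5700) x1=(-0.6900)
step 1: x0=(-1.5609) x1=(-0.7238)
step 2: x0=(-1.5551) x1=(-0.7509)
step 3: x0=(-1.5529) x1=(-0.7707)
step 4: x0=(-1.5544) x1=(-0.7829)
step 5: x0=(-1.5598) x1=(-0.7872)
step 6: x0=(-1.5690) x1=(-0.7837)
step 7: x0=(-1.5820) x1=(-0.7726)
step 8: x0=(-1.5985) x1=(-0.7543)
step 9: x0=(-1.6182) x1=(-0.7295)
step 10: x0=(-1.6409) x1=(-0.6987)
step 11: x0=(-1.6661) x1=(-0.6627)
step 12: x0=(-1.6936) x1=(-0.6220)
step 13: x0=(-1.7232) x1=(-0.5772)
step 14: x0=(-1.7544) x1=(-0.5288)
step 15: x0=(-1.7873) x1=(-0.4774)
step 16: x0=(-1.8214) x1=(-0.4232)
step 17: x0=(-1.8568) x1=(-0.3666)
step 18: x0=(-1.8931) x1=(-0.3079)
step 19: x0=(-1.9304) x1=(-0.2474)
step 20: x0=(-1.9685) x1=(-0.1851)
step 21: x0=(-2.0074) x1=(-0.1215)
step 22: x0=(-2.0469) x1=(-0.0564)
step 23: x0=(-2.0869) x1=(0.0097)
step 24: x0=(-2.1275) x1=(0.0770)
step 25: x0=(-2.1686) x1=(0.1452)
step 26: x0=(-2.2100) x1=(0.2143)
step 27: x0=(-2.2519) x1=(0.2842)
step 28: x0=(-2.2942) x1=(0.3548)
step 29: x0=(-2.3367) x1=(0.4261)
step 30: x0=(-2.3796) x1=(0.4980)
step 31: x0=(-2.4227) x1=(0.5704)
step 32: x0=(-2.4661) x1=(0.6434)
step 33: x0=(-2.5098) x1=(0.7169)
step 34: x0=(-2.5536) x1=(0.7908)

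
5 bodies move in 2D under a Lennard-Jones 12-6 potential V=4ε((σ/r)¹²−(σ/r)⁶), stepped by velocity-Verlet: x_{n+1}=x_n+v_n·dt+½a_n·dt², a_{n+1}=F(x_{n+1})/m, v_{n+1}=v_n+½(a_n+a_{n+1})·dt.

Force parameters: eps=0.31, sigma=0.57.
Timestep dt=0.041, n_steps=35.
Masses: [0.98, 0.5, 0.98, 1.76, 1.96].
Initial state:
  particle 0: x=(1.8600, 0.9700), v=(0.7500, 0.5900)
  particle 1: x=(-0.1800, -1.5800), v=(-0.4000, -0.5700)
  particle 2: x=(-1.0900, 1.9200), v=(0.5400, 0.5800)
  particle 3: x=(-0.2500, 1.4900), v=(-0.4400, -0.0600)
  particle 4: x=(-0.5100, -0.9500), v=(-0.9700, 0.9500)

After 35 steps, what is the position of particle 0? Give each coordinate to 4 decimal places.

(2.9357, 1.8167)

step 0: x0=(1.8600, 0.9700) x1=(-0.1800, -1.5800) x2=(-1.0900, 1.9200) x3=(-0.2500, 1.4900) x4=(-0.5100, -0.9500)
step 1: x0=(1.8907, 0.9942) x1=(-0.1974, -1.6014) x2=(-1.0676, 1.9436) x3=(-0.2682, 1.4876) x4=(-0.5495, -0.9115)
step 2: x0=(1.9215, 1.0184) x1=(-0.2164, -1.6197) x2=(-1.0446, 1.9669) x3=(-0.2867, 1.4854) x4=(-0.5886, -0.8739)
step 3: x0=(1.9522, 1.0426) x1=(-0.2365, -1.6359) x2=(-1.0209, 1.9898) x3=(-0.3056, 1.4835) x4=(-0.6274, -0.8368)
step 4: x0=(1.9830, 1.0668) x1=(-0.2574, -1.6505) x2=(-0.9964, 2.0121) x3=(-0.3249, 1.4818) x4=(-0.6661, -0.8001)
step 5: x0=(2.0137, 1.0910) x1=(-0.2787, -1.6641) x2=(-0.9711, 2.0338) x3=(-0.3447, 1.4805) x4=(-0.7046, -0.7636)
step 6: x0=(2.0445, 1.1151) x1=(-0.3004, -1.6769) x2=(-0.9449, 2.0546) x3=(-0.3650, 1.4797) x4=(-0.7430, -0.7273)
step 7: x0=(2.0752, 1.1393) x1=(-0.3223, -1.6892) x2=(-0.9177, 2.0745) x3=(-0.3859, 1.4794) x4=(-0.7814, -0.6912)
step 8: x0=(2.1059, 1.1635) x1=(-0.3444, -1.7011) x2=(-0.8895, 2.0932) x3=(-0.4073, 1.4798) x4=(-0.8197, -0.6552)
step 9: x0=(2.1367, 1.1877) x1=(-0.3667, -1.7127) x2=(-0.8602, 2.1106) x3=(-0.4294, 1.4809) x4=(-0.8580, -0.6192)
step 10: x0=(2.1674, 1.2119) x1=(-0.3890, -1.7241) x2=(-0.8298, 2.1263) x3=(-0.4520, 1.4829) x4=(-0.8962, -0.5833)
step 11: x0=(2.1982, 1.2361) x1=(-0.4114, -1.7354) x2=(-0.7984, 2.1403) x3=(-0.4752, 1.4858) x4=(-0.9344, -0.5474)
step 12: x0=(2.2289, 1.2603) x1=(-0.4339, -1.7465) x2=(-0.7660, 2.1524) x3=(-0.4989, 1.4899) x4=(-0.9727, -0.5116)
step 13: x0=(2.2596, 1.2845) x1=(-0.4564, -1.7575) x2=(-0.7328, 2.1624) x3=(-0.5231, 1.4951) x4=(-1.0109, -0.4758)
step 14: x0=(2.2904, 1.3087) x1=(-0.4790, -1.7685) x2=(-0.6989, 2.1703) x3=(-0.5477, 1.5014) x4=(-1.0491, -0.4400)
step 15: x0=(2.3211, 1.3329) x1=(-0.5015, -1.7793) x2=(-0.6646, 2.1761) x3=(-0.5725, 1.5090) x4=(-1.0873, -0.4042)
step 16: x0=(2.3518, 1.3571) x1=(-0.5241, -1.7902) x2=(-0.6300, 2.1802) x3=(-0.5975, 1.5175) x4=(-1.1255, -0.3684)
step 17: x0=(2.3826, 1.3812) x1=(-0.5467, -1.8010) x2=(-0.5953, 2.1827) x3=(-0.6225, 1.5268) x4=(-1.1636, -0.3327)
step 18: x0=(2.4133, 1.4054) x1=(-0.5693, -1.8118) x2=(-0.5607, 2.1840) x3=(-0.6475, 1.5369) x4=(-1.2018, -0.2969)
step 19: x0=(2.4440, 1.4296) x1=(-0.5920, -1.8225) x2=(-0.5262, 2.1843) x3=(-0.6724, 1.5474) x4=(-1.2400, -0.2611)
step 20: x0=(2.4748, 1.4538) x1=(-0.6146, -1.8332) x2=(-0.4919, 2.1837) x3=(-0.6972, 1.5585) x4=(-1.2782, -0.2254)
step 21: x0=(2.5055, 1.4780) x1=(-0.6372, -1.8439) x2=(-0.4581, 2.1818) x3=(-0.7217, 1.5703) x4=(-1.3163, -0.1896)
step 22: x0=(2.5362, 1.5022) x1=(-0.6599, -1.8546) x2=(-0.4249, 2.1784) x3=(-0.7459, 1.5829) x4=(-1.3545, -0.1539)
step 23: x0=(2.5670, 1.5264) x1=(-0.6825, -1.8653) x2=(-0.3925, 2.1734) x3=(-0.7697, 1.5965) x4=(-1.3927, -0.1181)
step 24: x0=(2.5977, 1.5506) x1=(-0.7052, -1.8760) x2=(-0.3614, 2.1666) x3=(-0.7927, 1.6110) x4=(-1.4308, -0.0824)
step 25: x0=(2.6284, 1.5748) x1=(-0.7279, -1.8867) x2=(-0.3316, 2.1580) x3=(-0.8150, 1.6265) x4=(-1.4690, -0.0466)
step 26: x0=(2.6592, 1.5990) x1=(-0.7505, -1.8973) x2=(-0.3033, 2.1478) x3=(-0.8365, 1.6429) x4=(-1.5071, -0.0109)
step 27: x0=(2.6899, 1.6232) x1=(-0.7732, -1.9080) x2=(-0.2766, 2.1361) x3=(-0.8571, 1.6602) x4=(-1.5453, 0.0249)
step 28: x0=(2.7206, 1.6474) x1=(-0.7958, -1.9186) x2=(-0.2514, 2.1231) x3=(-0.8768, 1.6781) x4=(-1.5835, 0.0607)
step 29: x0=(2.7513, 1.6715) x1=(-0.8185, -1.9293) x2=(-0.2278, 2.1090) x3=(-0.8957, 1.6966) x4=(-1.6216, 0.0964)
step 30: x0=(2.7821, 1.6957) x1=(-0.8412, -1.9399) x2=(-0.2055, 2.0941) x3=(-0.9138, 1.7157) x4=(-1.6598, 0.1322)
step 31: x0=(2.8128, 1.7199) x1=(-0.8638, -1.9505) x2=(-0.1846, 2.0784) x3=(-0.9312, 1.7351) x4=(-1.6979, 0.1680)
step 32: x0=(2.8435, 1.7441) x1=(-0.8865, -1.9612) x2=(-0.1650, 2.0622) x3=(-0.9479, 1.7548) x4=(-1.7360, 0.2037)
step 33: x0=(2.8743, 1.7683) x1=(-0.9092, -1.9718) x2=(-0.1464, 2.0456) x3=(-0.9639, 1.7748) x4=(-1.7742, 0.2395)
step 34: x0=(2.9050, 1.7925) x1=(-0.9319, -1.9824) x2=(-0.1288, 2.0286) x3=(-0.9795, 1.7949) x4=(-1.8123, 0.2753)
step 35: x0=(2.9357, 1.8167) x1=(-0.9545, -1.9931) x2=(-0.1121, 2.0114) x3=(-0.9945, 1.8152) x4=(-1.8505, 0.3111)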